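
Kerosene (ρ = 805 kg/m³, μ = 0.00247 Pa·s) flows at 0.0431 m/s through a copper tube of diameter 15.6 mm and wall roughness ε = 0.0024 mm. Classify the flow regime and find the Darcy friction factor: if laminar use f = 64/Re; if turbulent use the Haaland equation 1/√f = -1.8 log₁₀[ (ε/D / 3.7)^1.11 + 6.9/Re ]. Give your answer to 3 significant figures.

f ≈ 0.292

Re = ρVD/μ = 805·0.0431·0.0156/0.00247 = 219.1.
Re < 2300 → laminar, so f = 64/Re = 0.2921 (roughness is irrelevant in laminar flow).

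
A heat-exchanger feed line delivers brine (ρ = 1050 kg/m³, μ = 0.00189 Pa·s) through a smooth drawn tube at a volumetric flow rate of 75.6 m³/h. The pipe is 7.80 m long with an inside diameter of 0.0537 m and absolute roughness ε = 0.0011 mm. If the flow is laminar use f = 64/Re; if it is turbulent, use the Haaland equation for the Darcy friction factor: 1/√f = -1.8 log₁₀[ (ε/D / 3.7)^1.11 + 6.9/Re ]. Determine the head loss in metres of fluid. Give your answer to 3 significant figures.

Q = 75.6 m³/h = 75.6/3600 = 0.021 m³/s.
Cross-sectional area A = πD²/4 = π(0.0537)²/4 = 0.002265 m²; mean velocity V = Q/A = 0.021/0.002265 = 9.272 m/s.
Reynolds number Re = ρVD/μ = 1050 · 9.272 · 0.0537 / 0.00189 = 2.766e+05.
Re > 4000 → turbulent. Relative roughness ε/D = 1.1e-06/0.0537 = 2.05e-05. Haaland: 1/√f = -1.8 log₁₀[(2.05e-05/3.7)^1.11 + 6.9/2.766e+05] = -1.8 log₁₀[1.46e-06 + 2.49e-05] = 8.241, so f = 0.01472.
Darcy-Weisbach: ΔP = f(L/D)(ρV²/2) = 0.01472·(7.8/0.0537)·(1050·9.272²/2) = 0.01472·145.3·4.514e+04 = 9.654e+04 Pa.
Head loss h_f = ΔP/(ρg) = 9.654e+04/(1050·9.81) = 9.37 m.

h_f ≈ 9.37 m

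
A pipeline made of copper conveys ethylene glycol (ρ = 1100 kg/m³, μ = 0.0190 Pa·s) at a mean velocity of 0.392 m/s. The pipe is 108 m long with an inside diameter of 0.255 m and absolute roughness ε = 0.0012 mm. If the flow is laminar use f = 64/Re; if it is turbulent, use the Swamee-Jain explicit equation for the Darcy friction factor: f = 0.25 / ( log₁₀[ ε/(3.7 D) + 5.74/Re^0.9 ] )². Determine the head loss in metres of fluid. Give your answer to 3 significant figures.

Reynolds number Re = ρVD/μ = 1100 · 0.392 · 0.255 / 0.019 = 5787.
Re > 4000 → turbulent. Relative roughness ε/D = 1.2e-06/0.255 = 4.71e-06. Swamee-Jain: f = 0.25/(log₁₀[4.71e-06/3.7 + 5.74/5787^0.9])² = 0.25/(log₁₀[1.27e-06 + 0.00236])² = 0.25/(-2.627)² = 0.03622.
Darcy-Weisbach: ΔP = f(L/D)(ρV²/2) = 0.03622·(108/0.255)·(1100·0.392²/2) = 0.03622·423.5·84.52 = 1297 Pa.
Head loss h_f = ΔP/(ρg) = 1297/(1100·9.81) = 0.120 m.

h_f ≈ 0.120 m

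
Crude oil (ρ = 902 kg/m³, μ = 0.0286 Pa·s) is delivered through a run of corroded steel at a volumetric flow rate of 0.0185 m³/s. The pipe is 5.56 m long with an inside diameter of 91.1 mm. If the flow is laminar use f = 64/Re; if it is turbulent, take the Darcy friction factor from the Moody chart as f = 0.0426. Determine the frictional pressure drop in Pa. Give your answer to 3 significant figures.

Cross-sectional area A = πD²/4 = π(0.0911)²/4 = 0.006518 m²; mean velocity V = Q/A = 0.0185/0.006518 = 2.838 m/s.
Reynolds number Re = ρVD/μ = 902 · 2.838 · 0.0911 / 0.0286 = 8155.
Re > 4000 → turbulent; use the Moody-chart value f = 0.0426.
Darcy-Weisbach: ΔP = f(L/D)(ρV²/2) = 0.0426·(5.56/0.0911)·(902·2.838²/2) = 0.0426·61.03·3633 = 9446 Pa.

ΔP ≈ 9450 Pa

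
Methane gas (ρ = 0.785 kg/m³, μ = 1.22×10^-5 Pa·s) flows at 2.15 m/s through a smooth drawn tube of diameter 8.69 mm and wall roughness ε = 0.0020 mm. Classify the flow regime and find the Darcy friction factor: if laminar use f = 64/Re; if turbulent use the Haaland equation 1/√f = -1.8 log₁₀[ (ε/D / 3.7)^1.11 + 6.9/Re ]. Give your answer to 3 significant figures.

Re = ρVD/μ = 0.785·2.15·0.00869/1.22e-05 = 1202.
Re < 2300 → laminar, so f = 64/Re = 0.05324 (roughness is irrelevant in laminar flow).

f ≈ 0.0532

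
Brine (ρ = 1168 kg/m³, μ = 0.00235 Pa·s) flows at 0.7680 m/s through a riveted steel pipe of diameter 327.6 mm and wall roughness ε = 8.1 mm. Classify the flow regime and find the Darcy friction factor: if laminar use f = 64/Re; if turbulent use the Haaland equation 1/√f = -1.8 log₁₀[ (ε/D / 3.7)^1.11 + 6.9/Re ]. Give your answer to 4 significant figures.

Re = ρVD/μ = 1168·0.768·0.3276/0.00235 = 1.25e+05.
Re > 4000 → turbulent. ε/D = 0.0081/0.3276 = 0.0247; Haaland: 1/√f = -1.8 log₁₀[0.00385 + 5.52e-05] = 4.335, so f = 0.05322.

f ≈ 0.05322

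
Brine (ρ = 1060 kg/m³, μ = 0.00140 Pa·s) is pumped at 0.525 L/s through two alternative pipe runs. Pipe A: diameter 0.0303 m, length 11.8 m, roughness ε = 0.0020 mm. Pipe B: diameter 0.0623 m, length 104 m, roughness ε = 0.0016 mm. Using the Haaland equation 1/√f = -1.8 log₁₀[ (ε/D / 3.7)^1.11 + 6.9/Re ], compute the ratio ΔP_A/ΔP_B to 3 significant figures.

ΔP_A/ΔP_B ≈ 3.44

Pipe A: V = Q/A = 0.000525/0.0007211 = 0.7281 m/s; Re = 1.67e+04; ε/D = 6.6e-05; Haaland → f = 0.02704; ΔP_A = f(L/D)(ρV²/2) = 2959 Pa.
Pipe B: V = Q/A = 0.000525/0.003048 = 0.1722 m/s; Re = 8124; ε/D = 2.57e-05; Haaland → f = 0.03275; ΔP_B = f(L/D)(ρV²/2) = 859.4 Pa.
ΔP_A/ΔP_B = 2959/859.4 = 3.44.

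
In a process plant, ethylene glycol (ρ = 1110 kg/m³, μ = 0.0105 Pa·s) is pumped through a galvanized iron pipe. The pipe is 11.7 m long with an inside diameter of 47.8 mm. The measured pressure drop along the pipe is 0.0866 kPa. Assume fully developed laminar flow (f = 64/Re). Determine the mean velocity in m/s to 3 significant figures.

For laminar flow, f = 64/Re with Re = ρVD/μ, so Darcy-Weisbach reduces to ΔP = 32μLV/D². Solving for V: V = ΔP·D²/(32μL) = 86.6·(0.0478)²/(32·0.0105·11.7) = 0.05033 m/s.
Check: Re = ρVD/μ = 1110·0.05033·0.0478/0.0105 = 254.3 < 2300, so the laminar assumption holds.

V ≈ 0.0503 m/s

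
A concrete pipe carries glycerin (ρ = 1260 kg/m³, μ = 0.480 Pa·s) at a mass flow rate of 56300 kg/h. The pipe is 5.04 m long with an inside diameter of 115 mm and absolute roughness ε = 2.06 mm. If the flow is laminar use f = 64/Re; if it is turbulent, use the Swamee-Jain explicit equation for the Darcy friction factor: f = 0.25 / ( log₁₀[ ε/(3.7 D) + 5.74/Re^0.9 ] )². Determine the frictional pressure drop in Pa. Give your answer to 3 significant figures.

ΔP ≈ 6990 Pa

ṁ = 56300 kg/h = 56300/3600 = 15.64 kg/s.
A = πD²/4 = π(0.115)²/4 = 0.01039 m²; mean velocity V = ṁ/(ρA) = 15.64/(1260 · 0.01039) = 1.195 m/s.
Reynolds number Re = ρVD/μ = 1260 · 1.195 · 0.115 / 0.48 = 360.7.
Re < 2300 → laminar flow, so f = 64/Re = 64/360.7 = 0.1774 (the turbulent correlation is not needed).
Darcy-Weisbach: ΔP = f(L/D)(ρV²/2) = 0.1774·(5.04/0.115)·(1260·1.195²/2) = 0.1774·43.83·899.6 = 6995 Pa.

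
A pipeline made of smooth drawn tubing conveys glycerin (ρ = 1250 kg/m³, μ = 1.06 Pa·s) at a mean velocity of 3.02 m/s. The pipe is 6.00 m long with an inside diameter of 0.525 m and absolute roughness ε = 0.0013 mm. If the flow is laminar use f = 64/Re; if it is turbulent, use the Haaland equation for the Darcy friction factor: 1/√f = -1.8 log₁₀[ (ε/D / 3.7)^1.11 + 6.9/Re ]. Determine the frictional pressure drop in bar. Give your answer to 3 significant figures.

ΔP ≈ 0.0223 bar

Reynolds number Re = ρVD/μ = 1250 · 3.02 · 0.525 / 1.06 = 1870.
Re < 2300 → laminar flow, so f = 64/Re = 64/1870 = 0.03423 (the turbulent correlation is not needed).
Darcy-Weisbach: ΔP = f(L/D)(ρV²/2) = 0.03423·(6/0.525)·(1250·3.02²/2) = 0.03423·11.43·5700 = 2230 Pa.
ΔP = 2230 Pa = 0.0223 bar.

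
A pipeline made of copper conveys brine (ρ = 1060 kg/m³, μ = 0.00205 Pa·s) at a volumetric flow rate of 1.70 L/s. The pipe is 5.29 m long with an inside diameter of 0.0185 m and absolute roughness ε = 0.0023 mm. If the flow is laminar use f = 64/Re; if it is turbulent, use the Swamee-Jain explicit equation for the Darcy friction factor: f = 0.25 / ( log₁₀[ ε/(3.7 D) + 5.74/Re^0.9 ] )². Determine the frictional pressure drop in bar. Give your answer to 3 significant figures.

ΔP ≈ 1.24 bar

Q = 1.70 L/s = 1.70/1000 = 0.0017 m³/s.
Cross-sectional area A = πD²/4 = π(0.0185)²/4 = 0.0002688 m²; mean velocity V = Q/A = 0.0017/0.0002688 = 6.324 m/s.
Reynolds number Re = ρVD/μ = 1060 · 6.324 · 0.0185 / 0.00205 = 6.05e+04.
Re > 4000 → turbulent. Relative roughness ε/D = 2.3e-06/0.0185 = 0.000124. Swamee-Jain: f = 0.25/(log₁₀[0.000124/3.7 + 5.74/6.05e+04^0.9])² = 0.25/(log₁₀[3.36e-05 + 0.000285])² = 0.25/(-3.496)² = 0.02045.
Darcy-Weisbach: ΔP = f(L/D)(ρV²/2) = 0.02045·(5.29/0.0185)·(1060·6.324²/2) = 0.02045·285.9·2.12e+04 = 1.24e+05 Pa.
ΔP = 1.24e+05 Pa = 1.24 bar.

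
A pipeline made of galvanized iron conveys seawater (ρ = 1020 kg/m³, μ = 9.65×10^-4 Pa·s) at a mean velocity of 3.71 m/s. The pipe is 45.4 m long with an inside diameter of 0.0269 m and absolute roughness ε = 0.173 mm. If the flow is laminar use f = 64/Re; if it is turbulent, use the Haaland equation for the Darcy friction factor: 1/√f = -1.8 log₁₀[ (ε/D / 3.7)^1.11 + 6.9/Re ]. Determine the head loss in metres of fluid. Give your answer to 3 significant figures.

Reynolds number Re = ρVD/μ = 1020 · 3.71 · 0.0269 / 0.000965 = 1.055e+05.
Re > 4000 → turbulent. Relative roughness ε/D = 0.000173/0.0269 = 0.00643. Haaland: 1/√f = -1.8 log₁₀[(0.00643/3.7)^1.11 + 6.9/1.055e+05] = -1.8 log₁₀[0.000864 + 6.54e-05] = 5.457, so f = 0.03358.
Darcy-Weisbach: ΔP = f(L/D)(ρV²/2) = 0.03358·(45.4/0.0269)·(1020·3.71²/2) = 0.03358·1688·7020 = 3.978e+05 Pa.
Head loss h_f = ΔP/(ρg) = 3.978e+05/(1020·9.81) = 39.8 m.

h_f ≈ 39.8 m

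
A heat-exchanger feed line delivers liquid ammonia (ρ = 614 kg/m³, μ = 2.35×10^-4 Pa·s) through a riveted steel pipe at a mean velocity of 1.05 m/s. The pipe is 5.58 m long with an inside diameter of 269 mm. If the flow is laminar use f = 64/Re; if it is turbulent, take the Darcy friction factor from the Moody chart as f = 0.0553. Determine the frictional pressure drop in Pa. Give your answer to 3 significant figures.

Reynolds number Re = ρVD/μ = 614 · 1.05 · 0.269 / 0.000235 = 7.38e+05.
Re > 4000 → turbulent; use the Moody-chart value f = 0.0553.
Darcy-Weisbach: ΔP = f(L/D)(ρV²/2) = 0.0553·(5.58/0.269)·(614·1.05²/2) = 0.0553·20.74·338.5 = 388.3 Pa.

ΔP ≈ 388 Pa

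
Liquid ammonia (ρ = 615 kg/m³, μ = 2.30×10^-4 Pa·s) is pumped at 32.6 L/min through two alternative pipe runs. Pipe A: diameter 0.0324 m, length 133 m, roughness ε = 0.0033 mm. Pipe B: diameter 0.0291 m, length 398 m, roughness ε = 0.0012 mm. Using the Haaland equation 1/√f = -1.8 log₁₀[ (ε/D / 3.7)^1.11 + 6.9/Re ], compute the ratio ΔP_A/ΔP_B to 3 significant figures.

ΔP_A/ΔP_B ≈ 0.202

Pipe A: V = Q/A = 0.0005433/0.0008245 = 0.659 m/s; Re = 5.709e+04; ε/D = 0.000102; Haaland → f = 0.02042; ΔP_A = f(L/D)(ρV²/2) = 1.119e+04 Pa.
Pipe B: V = Q/A = 0.0005433/0.0006651 = 0.8169 m/s; Re = 6.357e+04; ε/D = 4.12e-05; Haaland → f = 0.01976; ΔP_B = f(L/D)(ρV²/2) = 5.547e+04 Pa.
ΔP_A/ΔP_B = 1.119e+04/5.547e+04 = 0.202.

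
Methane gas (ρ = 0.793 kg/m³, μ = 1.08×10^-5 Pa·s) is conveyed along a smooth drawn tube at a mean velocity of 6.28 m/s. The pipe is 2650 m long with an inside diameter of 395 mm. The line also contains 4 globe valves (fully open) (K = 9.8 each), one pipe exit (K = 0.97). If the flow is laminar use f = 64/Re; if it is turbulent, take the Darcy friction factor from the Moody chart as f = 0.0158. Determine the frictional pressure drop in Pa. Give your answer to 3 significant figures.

Reynolds number Re = ρVD/μ = 0.793 · 6.28 · 0.395 / 1.08e-05 = 1.821e+05.
Re > 4000 → turbulent; use the Moody-chart value f = 0.0158.
Total minor-loss coefficient ΣK = 4·9.8 + 1·0.97 = 40.2.
ΔP = [f·L/D + ΣK]·(ρV²/2) = [0.0158·2650/0.395 + 40.2]·(0.793·6.28²/2) = [106 + 40.2]·15.64 = 2286 Pa.

ΔP ≈ 2290 Pa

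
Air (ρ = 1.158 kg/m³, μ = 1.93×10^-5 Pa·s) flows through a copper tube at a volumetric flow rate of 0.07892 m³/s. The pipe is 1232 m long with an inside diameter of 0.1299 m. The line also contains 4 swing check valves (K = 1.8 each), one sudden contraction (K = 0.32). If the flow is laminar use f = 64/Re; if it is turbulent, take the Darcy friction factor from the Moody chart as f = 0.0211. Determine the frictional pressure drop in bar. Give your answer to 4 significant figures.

Cross-sectional area A = πD²/4 = π(0.1299)²/4 = 0.01325 m²; mean velocity V = Q/A = 0.07892/0.01325 = 5.955 m/s.
Reynolds number Re = ρVD/μ = 1.158 · 5.955 · 0.1299 / 1.93e-05 = 4.641e+04.
Re > 4000 → turbulent; use the Moody-chart value f = 0.0211.
Total minor-loss coefficient ΣK = 4·1.8 + 1·0.32 = 7.52.
ΔP = [f·L/D + ΣK]·(ρV²/2) = [0.0211·1232/0.1299 + 7.52]·(1.158·5.955²/2) = [200.1 + 7.52]·20.53 = 4263 Pa.
ΔP = 4263 Pa = 0.04263 bar.

ΔP ≈ 0.04263 bar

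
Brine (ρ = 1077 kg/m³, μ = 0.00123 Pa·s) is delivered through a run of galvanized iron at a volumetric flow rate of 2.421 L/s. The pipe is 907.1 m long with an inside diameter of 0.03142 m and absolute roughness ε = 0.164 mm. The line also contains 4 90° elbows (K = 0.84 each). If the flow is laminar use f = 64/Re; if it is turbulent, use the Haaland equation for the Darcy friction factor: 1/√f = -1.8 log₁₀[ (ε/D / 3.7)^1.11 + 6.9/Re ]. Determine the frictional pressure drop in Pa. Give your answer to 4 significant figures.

ΔP ≈ 4836000 Pa

Q = 2.421 L/s = 2.421/1000 = 0.002421 m³/s.
Cross-sectional area A = πD²/4 = π(0.03142)²/4 = 0.0007754 m²; mean velocity V = Q/A = 0.002421/0.0007754 = 3.122 m/s.
Reynolds number Re = ρVD/μ = 1077 · 3.122 · 0.03142 / 0.00123 = 8.59e+04.
Re > 4000 → turbulent. Relative roughness ε/D = 0.000164/0.03142 = 0.00522. Haaland: 1/√f = -1.8 log₁₀[(0.00522/3.7)^1.11 + 6.9/8.59e+04] = -1.8 log₁₀[0.000685 + 8.03e-05] = 5.609, so f = 0.03179.
Total minor-loss coefficient ΣK = 4·0.84 = 3.36.
ΔP = [f·L/D + ΣK]·(ρV²/2) = [0.03179·907.1/0.03142 + 3.36]·(1077·3.122²/2) = [917.7 + 3.36]·5250 = 4.836e+06 Pa.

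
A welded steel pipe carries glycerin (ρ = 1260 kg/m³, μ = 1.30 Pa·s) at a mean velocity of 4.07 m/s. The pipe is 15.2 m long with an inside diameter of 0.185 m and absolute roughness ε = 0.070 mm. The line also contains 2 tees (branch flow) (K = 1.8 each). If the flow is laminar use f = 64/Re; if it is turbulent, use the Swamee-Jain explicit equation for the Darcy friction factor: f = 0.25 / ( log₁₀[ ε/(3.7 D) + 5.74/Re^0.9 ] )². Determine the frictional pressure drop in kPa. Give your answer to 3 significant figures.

ΔP ≈ 113 kPa

Reynolds number Re = ρVD/μ = 1260 · 4.07 · 0.185 / 1.3 = 729.8.
Re < 2300 → laminar flow, so f = 64/Re = 64/729.8 = 0.0877 (the turbulent correlation is not needed).
Total minor-loss coefficient ΣK = 2·1.8 = 3.6.
ΔP = [f·L/D + ΣK]·(ρV²/2) = [0.0877·15.2/0.185 + 3.6]·(1260·4.07²/2) = [7.205 + 3.6]·1.044e+04 = 1.128e+05 Pa.
ΔP = 1.128e+05 Pa = 113 kPa.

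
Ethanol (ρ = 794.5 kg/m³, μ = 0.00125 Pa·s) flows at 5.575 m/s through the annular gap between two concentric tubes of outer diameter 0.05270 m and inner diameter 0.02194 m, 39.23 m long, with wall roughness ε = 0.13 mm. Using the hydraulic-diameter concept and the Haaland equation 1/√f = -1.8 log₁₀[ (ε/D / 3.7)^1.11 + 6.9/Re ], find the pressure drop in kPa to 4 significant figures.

Hydraulic diameter D_h = 4A/P = D_o - D_i = 0.0527 - 0.02194 = 0.03076 m.
Re = ρVD_h/μ = 794.5·5.575·0.03076/0.00125 = 1.09e+05.
ε/D_h = 0.00013/0.03076 = 0.00423; Haaland gives 1/√f = -1.8 log₁₀[0.000542+6.33e-05] = 5.792, so f = 0.02981.
ΔP = f(L/D_h)(ρV²/2) = 0.02981·39.23/0.03076·1.235e+04 = 4.693e+05 Pa.
ΔP = 469.3 kPa.

ΔP ≈ 469.3 kPa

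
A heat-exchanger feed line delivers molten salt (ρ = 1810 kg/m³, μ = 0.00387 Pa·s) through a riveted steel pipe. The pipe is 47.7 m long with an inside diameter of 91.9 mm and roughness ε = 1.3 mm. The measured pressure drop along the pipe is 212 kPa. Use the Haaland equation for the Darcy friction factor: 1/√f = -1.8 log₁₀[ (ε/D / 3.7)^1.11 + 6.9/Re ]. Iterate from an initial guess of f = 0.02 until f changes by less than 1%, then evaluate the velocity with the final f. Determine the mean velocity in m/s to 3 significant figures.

Rearranging Darcy-Weisbach: V = √(2·ΔP·D/(f·L·ρ)). With ε/D = 0.0013/0.0919 = 0.0141, iterate starting from f = 0.02:
  f = 0.02 → V = √(2·2.12e+05·0.0919/(0.02·47.7·1810)) = 4.75 m/s; Re = ρVD/μ = 2.042e+05; f → 0.04309
  f = 0.04309 → V = 3.237 m/s; Re = 1.391e+05; f → 0.04319
Converged (Δf/f < 1%). With the final f = 0.04319: V = √(2·2.12e+05·0.0919/(0.04319·47.7·1810)) = 3.233 m/s.

V ≈ 3.23 m/s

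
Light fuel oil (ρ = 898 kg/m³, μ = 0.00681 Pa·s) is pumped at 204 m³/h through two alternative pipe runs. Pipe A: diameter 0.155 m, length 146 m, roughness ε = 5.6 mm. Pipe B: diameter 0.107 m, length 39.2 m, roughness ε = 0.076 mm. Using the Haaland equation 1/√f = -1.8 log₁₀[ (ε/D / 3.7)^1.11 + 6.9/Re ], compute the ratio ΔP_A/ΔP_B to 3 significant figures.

ΔP_A/ΔP_B ≈ 1.72

Pipe A: V = Q/A = 0.05667/0.01887 = 3.003 m/s; Re = 6.138e+04; ε/D = 0.0361; Haaland → f = 0.06244; ΔP_A = f(L/D)(ρV²/2) = 2.382e+05 Pa.
Pipe B: V = Q/A = 0.05667/0.008992 = 6.302 m/s; Re = 8.892e+04; ε/D = 0.00071; Haaland → f = 0.02119; ΔP_B = f(L/D)(ρV²/2) = 1.384e+05 Pa.
ΔP_A/ΔP_B = 2.382e+05/1.384e+05 = 1.72.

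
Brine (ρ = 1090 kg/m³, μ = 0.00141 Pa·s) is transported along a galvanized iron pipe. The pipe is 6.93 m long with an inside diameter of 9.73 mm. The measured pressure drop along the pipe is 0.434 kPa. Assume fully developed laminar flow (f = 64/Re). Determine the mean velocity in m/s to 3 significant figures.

V ≈ 0.131 m/s

For laminar flow, f = 64/Re with Re = ρVD/μ, so Darcy-Weisbach reduces to ΔP = 32μLV/D². Solving for V: V = ΔP·D²/(32μL) = 434·(0.00973)²/(32·0.00141·6.93) = 0.1314 m/s.
Check: Re = ρVD/μ = 1090·0.1314·0.00973/0.00141 = 988.4 < 2300, so the laminar assumption holds.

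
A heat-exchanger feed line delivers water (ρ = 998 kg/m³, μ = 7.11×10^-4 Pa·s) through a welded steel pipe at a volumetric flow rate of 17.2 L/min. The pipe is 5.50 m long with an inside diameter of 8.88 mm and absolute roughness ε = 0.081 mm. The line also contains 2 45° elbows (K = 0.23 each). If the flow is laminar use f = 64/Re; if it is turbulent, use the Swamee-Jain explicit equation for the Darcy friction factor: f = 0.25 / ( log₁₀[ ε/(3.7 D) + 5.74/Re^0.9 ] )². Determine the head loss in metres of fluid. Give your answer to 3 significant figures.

Q = 17.2 L/min = 17.2/60000 = 0.0002867 m³/s.
Cross-sectional area A = πD²/4 = π(0.00888)²/4 = 6.193e-05 m²; mean velocity V = Q/A = 0.0002867/6.193e-05 = 4.629 m/s.
Reynolds number Re = ρVD/μ = 998 · 4.629 · 0.00888 / 0.000711 = 5.769e+04.
Re > 4000 → turbulent. Relative roughness ε/D = 8.1e-05/0.00888 = 0.00912. Swamee-Jain: f = 0.25/(log₁₀[0.00912/3.7 + 5.74/5.769e+04^0.9])² = 0.25/(log₁₀[0.00247 + 0.000298])² = 0.25/(-2.559)² = 0.03819.
Total minor-loss coefficient ΣK = 2·0.23 = 0.46.
ΔP = [f·L/D + ΣK]·(ρV²/2) = [0.03819·5.5/0.00888 + 0.46]·(998·4.629²/2) = [23.65 + 0.46]·1.069e+04 = 2.578e+05 Pa.
Head loss h_f = ΔP/(ρg) = 2.578e+05/(998·9.81) = 26.3 m.

h_f ≈ 26.3 m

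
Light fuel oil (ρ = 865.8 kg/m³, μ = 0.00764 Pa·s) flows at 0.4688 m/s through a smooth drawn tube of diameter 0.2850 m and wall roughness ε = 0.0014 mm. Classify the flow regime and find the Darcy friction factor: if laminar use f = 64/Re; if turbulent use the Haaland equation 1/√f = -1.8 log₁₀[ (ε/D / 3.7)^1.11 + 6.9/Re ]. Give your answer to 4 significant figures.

Re = ρVD/μ = 865.8·0.4688·0.285/0.00764 = 1.514e+04.
Re > 4000 → turbulent. ε/D = 1.4e-06/0.285 = 4.91e-06; Haaland: 1/√f = -1.8 log₁₀[3e-07 + 0.000456] = 6.014, so f = 0.02765.

f ≈ 0.02765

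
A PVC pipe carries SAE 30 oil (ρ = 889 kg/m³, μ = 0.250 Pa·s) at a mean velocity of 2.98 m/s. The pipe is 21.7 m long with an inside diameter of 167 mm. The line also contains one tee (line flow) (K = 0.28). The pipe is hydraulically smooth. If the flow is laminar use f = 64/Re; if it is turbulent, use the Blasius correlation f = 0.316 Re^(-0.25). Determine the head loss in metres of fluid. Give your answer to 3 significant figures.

h_f ≈ 2.25 m

Reynolds number Re = ρVD/μ = 889 · 2.98 · 0.167 / 0.25 = 1770.
Re < 2300 → laminar flow, so f = 64/Re = 64/1770 = 0.03616 (the turbulent correlation is not needed).
Total minor-loss coefficient ΣK = 1·0.28 = 0.28.
ΔP = [f·L/D + ΣK]·(ρV²/2) = [0.03616·21.7/0.167 + 0.28]·(889·2.98²/2) = [4.699 + 0.28]·3947 = 1.965e+04 Pa.
Head loss h_f = ΔP/(ρg) = 1.965e+04/(889·9.81) = 2.25 m.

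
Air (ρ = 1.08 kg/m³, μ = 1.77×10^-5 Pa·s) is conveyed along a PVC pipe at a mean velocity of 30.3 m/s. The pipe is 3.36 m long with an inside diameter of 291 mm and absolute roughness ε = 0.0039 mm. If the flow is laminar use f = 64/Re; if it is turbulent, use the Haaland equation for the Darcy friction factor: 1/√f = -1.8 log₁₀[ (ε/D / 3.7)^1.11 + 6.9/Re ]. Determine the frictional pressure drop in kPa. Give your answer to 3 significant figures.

Reynolds number Re = ρVD/μ = 1.08 · 30.3 · 0.291 / 1.77e-05 = 5.38e+05.
Re > 4000 → turbulent. Relative roughness ε/D = 3.9e-06/0.291 = 1.34e-05. Haaland: 1/√f = -1.8 log₁₀[(1.34e-05/3.7)^1.11 + 6.9/5.38e+05] = -1.8 log₁₀[9.13e-07 + 1.28e-05] = 8.752, so f = 0.01306.
Darcy-Weisbach: ΔP = f(L/D)(ρV²/2) = 0.01306·(3.36/0.291)·(1.08·30.3²/2) = 0.01306·11.55·495.8 = 74.74 Pa.
ΔP = 74.74 Pa = 0.0747 kPa.

ΔP ≈ 0.0747 kPa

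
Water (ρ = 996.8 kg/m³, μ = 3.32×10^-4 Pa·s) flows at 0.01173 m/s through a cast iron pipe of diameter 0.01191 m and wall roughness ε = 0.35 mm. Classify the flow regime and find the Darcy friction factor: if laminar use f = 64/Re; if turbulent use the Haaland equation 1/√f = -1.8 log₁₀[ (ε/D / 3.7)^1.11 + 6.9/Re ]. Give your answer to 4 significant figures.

Re = ρVD/μ = 996.8·0.01173·0.01191/0.000332 = 419.4.
Re < 2300 → laminar, so f = 64/Re = 0.1526 (roughness is irrelevant in laminar flow).

f ≈ 0.1526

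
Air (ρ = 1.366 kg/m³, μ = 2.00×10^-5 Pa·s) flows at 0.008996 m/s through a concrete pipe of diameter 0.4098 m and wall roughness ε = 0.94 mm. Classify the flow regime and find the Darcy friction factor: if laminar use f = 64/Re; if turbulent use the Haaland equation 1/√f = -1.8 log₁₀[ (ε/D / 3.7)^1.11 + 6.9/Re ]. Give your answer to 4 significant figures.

f ≈ 0.2542

Re = ρVD/μ = 1.366·0.008996·0.4098/2e-05 = 251.8.
Re < 2300 → laminar, so f = 64/Re = 0.2542 (roughness is irrelevant in laminar flow).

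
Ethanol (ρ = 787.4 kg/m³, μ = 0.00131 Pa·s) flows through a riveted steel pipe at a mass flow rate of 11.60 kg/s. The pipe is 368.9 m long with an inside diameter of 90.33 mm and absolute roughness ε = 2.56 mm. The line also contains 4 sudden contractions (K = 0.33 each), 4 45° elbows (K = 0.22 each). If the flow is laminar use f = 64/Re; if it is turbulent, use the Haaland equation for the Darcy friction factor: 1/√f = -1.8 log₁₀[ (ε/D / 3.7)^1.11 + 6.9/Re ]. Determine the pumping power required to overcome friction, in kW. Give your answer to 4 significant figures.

P ≈ 7.104 kW

A = πD²/4 = π(0.09033)²/4 = 0.006408 m²; mean velocity V = ṁ/(ρA) = 11.6/(787.4 · 0.006408) = 2.299 m/s.
Reynolds number Re = ρVD/μ = 787.4 · 2.299 · 0.09033 / 0.00131 = 1.248e+05.
Re > 4000 → turbulent. Relative roughness ε/D = 0.00256/0.09033 = 0.0283. Haaland: 1/√f = -1.8 log₁₀[(0.0283/3.7)^1.11 + 6.9/1.248e+05] = -1.8 log₁₀[0.00448 + 5.53e-05] = 4.218, so f = 0.05621.
Total minor-loss coefficient ΣK = 4·0.33 + 4·0.22 = 2.2.
ΔP = [f·L/D + ΣK]·(ρV²/2) = [0.05621·368.9/0.09033 + 2.2]·(787.4·2.299²/2) = [229.6 + 2.2]·2081 = 4.822e+05 Pa.
Q = ṁ/ρ = 11.6/787.4 = 0.01473 m³/s.
Pumping power P = QΔP = 0.01473·4.822e+05 = 7103.9 W = 7.104 kW.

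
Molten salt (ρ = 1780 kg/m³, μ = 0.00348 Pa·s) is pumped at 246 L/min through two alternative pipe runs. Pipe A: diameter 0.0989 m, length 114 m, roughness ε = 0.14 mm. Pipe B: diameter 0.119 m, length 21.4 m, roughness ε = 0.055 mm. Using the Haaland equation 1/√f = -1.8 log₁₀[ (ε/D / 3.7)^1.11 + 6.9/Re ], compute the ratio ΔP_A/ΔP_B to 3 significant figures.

Pipe A: V = Q/A = 0.0041/0.007682 = 0.5337 m/s; Re = 2.7e+04; ε/D = 0.00142; Haaland → f = 0.02701; ΔP_A = f(L/D)(ρV²/2) = 7893 Pa.
Pipe B: V = Q/A = 0.0041/0.01112 = 0.3686 m/s; Re = 2.244e+04; ε/D = 0.000462; Haaland → f = 0.02592; ΔP_B = f(L/D)(ρV²/2) = 563.7 Pa.
ΔP_A/ΔP_B = 7893/563.7 = 14.0.

ΔP_A/ΔP_B ≈ 14.0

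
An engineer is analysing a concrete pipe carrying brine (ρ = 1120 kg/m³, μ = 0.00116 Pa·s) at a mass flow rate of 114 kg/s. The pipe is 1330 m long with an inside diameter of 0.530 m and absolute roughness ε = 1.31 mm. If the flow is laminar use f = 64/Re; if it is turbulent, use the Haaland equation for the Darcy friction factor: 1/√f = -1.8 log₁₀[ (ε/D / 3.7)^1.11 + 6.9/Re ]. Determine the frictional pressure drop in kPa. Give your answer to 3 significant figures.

ΔP ≈ 7.61 kPa

A = πD²/4 = π(0.53)²/4 = 0.2206 m²; mean velocity V = ṁ/(ρA) = 114/(1120 · 0.2206) = 0.4614 m/s.
Reynolds number Re = ρVD/μ = 1120 · 0.4614 · 0.53 / 0.00116 = 2.361e+05.
Re > 4000 → turbulent. Relative roughness ε/D = 0.00131/0.53 = 0.00247. Haaland: 1/√f = -1.8 log₁₀[(0.00247/3.7)^1.11 + 6.9/2.361e+05] = -1.8 log₁₀[0.000299 + 2.92e-05] = 6.271, so f = 0.02543.
Darcy-Weisbach: ΔP = f(L/D)(ρV²/2) = 0.02543·(1330/0.53)·(1120·0.4614²/2) = 0.02543·2509·119.2 = 7606 Pa.
ΔP = 7606 Pa = 7.61 kPa.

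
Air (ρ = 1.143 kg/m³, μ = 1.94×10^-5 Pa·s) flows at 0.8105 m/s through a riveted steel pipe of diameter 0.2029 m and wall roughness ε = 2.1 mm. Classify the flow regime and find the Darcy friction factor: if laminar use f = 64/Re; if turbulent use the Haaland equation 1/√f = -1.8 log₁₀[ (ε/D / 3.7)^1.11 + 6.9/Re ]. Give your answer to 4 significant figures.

Re = ρVD/μ = 1.143·0.8105·0.2029/1.94e-05 = 9689.
Re > 4000 → turbulent. ε/D = 0.0021/0.2029 = 0.0103; Haaland: 1/√f = -1.8 log₁₀[0.00147 + 0.000712] = 4.792, so f = 0.04355.

f ≈ 0.04355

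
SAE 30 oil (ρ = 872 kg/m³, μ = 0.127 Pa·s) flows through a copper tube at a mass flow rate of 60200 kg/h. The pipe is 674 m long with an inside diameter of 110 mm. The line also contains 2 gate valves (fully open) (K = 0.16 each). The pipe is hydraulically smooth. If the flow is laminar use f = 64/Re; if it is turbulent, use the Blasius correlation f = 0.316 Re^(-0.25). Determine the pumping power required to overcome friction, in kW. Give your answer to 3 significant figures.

P ≈ 8.77 kW

ṁ = 60200 kg/h = 60200/3600 = 16.72 kg/s.
A = πD²/4 = π(0.11)²/4 = 0.009503 m²; mean velocity V = ṁ/(ρA) = 16.72/(872 · 0.009503) = 2.018 m/s.
Reynolds number Re = ρVD/μ = 872 · 2.018 · 0.11 / 0.127 = 1524.
Re < 2300 → laminar flow, so f = 64/Re = 64/1524 = 0.04199 (the turbulent correlation is not needed).
Total minor-loss coefficient ΣK = 2·0.16 = 0.32.
ΔP = [f·L/D + ΣK]·(ρV²/2) = [0.04199·674/0.11 + 0.32]·(872·2.018²/2) = [257.3 + 0.32]·1775 = 4.574e+05 Pa.
Q = ṁ/ρ = 16.72/872 = 0.01918 m³/s.
Pumping power P = QΔP = 0.01918·4.574e+05 = 8771 W = 8.77 kW.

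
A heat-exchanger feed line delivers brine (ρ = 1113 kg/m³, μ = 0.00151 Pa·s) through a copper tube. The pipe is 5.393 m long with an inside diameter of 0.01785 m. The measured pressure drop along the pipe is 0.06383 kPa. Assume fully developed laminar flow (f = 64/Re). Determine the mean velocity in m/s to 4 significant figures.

For laminar flow, f = 64/Re with Re = ρVD/μ, so Darcy-Weisbach reduces to ΔP = 32μLV/D². Solving for V: V = ΔP·D²/(32μL) = 63.83·(0.01785)²/(32·0.00151·5.393) = 0.07804 m/s.
Check: Re = ρVD/μ = 1113·0.07804·0.01785/0.00151 = 1027 < 2300, so the laminar assumption holds.

V ≈ 0.07804 m/s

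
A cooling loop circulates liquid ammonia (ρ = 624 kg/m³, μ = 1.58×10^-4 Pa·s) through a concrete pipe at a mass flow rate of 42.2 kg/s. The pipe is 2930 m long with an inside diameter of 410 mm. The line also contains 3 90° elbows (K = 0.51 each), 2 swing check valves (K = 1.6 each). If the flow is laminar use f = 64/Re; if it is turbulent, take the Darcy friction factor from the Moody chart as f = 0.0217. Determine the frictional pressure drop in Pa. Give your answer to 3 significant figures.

ΔP ≈ 13100 Pa

A = πD²/4 = π(0.41)²/4 = 0.132 m²; mean velocity V = ṁ/(ρA) = 42.2/(624 · 0.132) = 0.5122 m/s.
Reynolds number Re = ρVD/μ = 624 · 0.5122 · 0.41 / 0.000158 = 8.294e+05.
Re > 4000 → turbulent; use the Moody-chart value f = 0.0217.
Total minor-loss coefficient ΣK = 3·0.51 + 2·1.6 = 4.73.
ΔP = [f·L/D + ΣK]·(ρV²/2) = [0.0217·2930/0.41 + 4.73]·(624·0.5122²/2) = [155.1 + 4.73]·81.86 = 1.308e+04 Pa.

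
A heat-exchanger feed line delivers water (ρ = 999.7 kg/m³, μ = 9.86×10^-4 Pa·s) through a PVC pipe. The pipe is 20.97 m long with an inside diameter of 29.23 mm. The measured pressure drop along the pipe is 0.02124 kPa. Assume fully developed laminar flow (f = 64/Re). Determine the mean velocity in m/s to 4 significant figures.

For laminar flow, f = 64/Re with Re = ρVD/μ, so Darcy-Weisbach reduces to ΔP = 32μLV/D². Solving for V: V = ΔP·D²/(32μL) = 21.24·(0.02923)²/(32·0.000986·20.97) = 0.02743 m/s.
Check: Re = ρVD/μ = 999.7·0.02743·0.02923/0.000986 = 812.8 < 2300, so the laminar assumption holds.

V ≈ 0.02743 m/s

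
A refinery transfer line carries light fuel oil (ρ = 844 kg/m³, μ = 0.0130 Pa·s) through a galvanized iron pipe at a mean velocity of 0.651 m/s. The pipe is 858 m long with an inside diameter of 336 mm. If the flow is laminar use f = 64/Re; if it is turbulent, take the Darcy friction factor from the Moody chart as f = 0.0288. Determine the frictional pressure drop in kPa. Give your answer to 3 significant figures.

Reynolds number Re = ρVD/μ = 844 · 0.651 · 0.336 / 0.013 = 1.42e+04.
Re > 4000 → turbulent; use the Moody-chart value f = 0.0288.
Darcy-Weisbach: ΔP = f(L/D)(ρV²/2) = 0.0288·(858/0.336)·(844·0.651²/2) = 0.0288·2554·178.8 = 1.315e+04 Pa.
ΔP = 1.315e+04 Pa = 13.2 kPa.

ΔP ≈ 13.2 kPa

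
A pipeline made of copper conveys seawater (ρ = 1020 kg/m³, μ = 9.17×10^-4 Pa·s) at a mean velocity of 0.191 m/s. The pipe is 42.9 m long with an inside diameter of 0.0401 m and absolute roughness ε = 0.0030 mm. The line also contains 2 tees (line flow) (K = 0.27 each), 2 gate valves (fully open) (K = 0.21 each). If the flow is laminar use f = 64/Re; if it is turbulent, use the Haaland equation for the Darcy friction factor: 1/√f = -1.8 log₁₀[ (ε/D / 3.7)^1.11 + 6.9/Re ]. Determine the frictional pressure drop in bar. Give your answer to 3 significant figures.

ΔP ≈ 0.00662 bar

Reynolds number Re = ρVD/μ = 1020 · 0.191 · 0.0401 / 0.000917 = 8519.
Re > 4000 → turbulent. Relative roughness ε/D = 3e-06/0.0401 = 7.48e-05. Haaland: 1/√f = -1.8 log₁₀[(7.48e-05/3.7)^1.11 + 6.9/8519] = -1.8 log₁₀[6.16e-06 + 0.00081] = 5.559, so f = 0.03236.
Total minor-loss coefficient ΣK = 2·0.27 + 2·0.21 = 0.96.
ΔP = [f·L/D + ΣK]·(ρV²/2) = [0.03236·42.9/0.0401 + 0.96]·(1020·0.191²/2) = [34.62 + 0.96]·18.61 = 662 Pa.
ΔP = 662 Pa = 0.00662 bar.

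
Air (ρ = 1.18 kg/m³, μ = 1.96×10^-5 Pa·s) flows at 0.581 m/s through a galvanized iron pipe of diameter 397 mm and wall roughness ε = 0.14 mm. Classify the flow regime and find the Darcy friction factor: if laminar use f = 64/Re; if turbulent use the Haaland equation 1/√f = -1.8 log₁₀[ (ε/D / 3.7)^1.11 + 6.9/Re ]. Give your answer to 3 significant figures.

Re = ρVD/μ = 1.18·0.581·0.397/1.96e-05 = 1.389e+04.
Re > 4000 → turbulent. ε/D = 0.00014/0.397 = 0.000353; Haaland: 1/√f = -1.8 log₁₀[3.44e-05 + 0.000497] = 5.894, so f = 0.02878.

f ≈ 0.0288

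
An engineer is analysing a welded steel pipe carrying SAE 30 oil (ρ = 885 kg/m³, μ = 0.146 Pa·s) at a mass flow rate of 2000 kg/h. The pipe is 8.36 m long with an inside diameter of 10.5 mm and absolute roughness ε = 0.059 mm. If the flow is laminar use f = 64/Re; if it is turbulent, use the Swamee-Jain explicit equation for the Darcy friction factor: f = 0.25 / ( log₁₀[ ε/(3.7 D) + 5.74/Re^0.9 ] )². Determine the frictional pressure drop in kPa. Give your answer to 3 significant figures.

ΔP ≈ 2570 kPa

ṁ = 2000 kg/h = 2000/3600 = 0.5556 kg/s.
A = πD²/4 = π(0.0105)²/4 = 8.659e-05 m²; mean velocity V = ṁ/(ρA) = 0.5556/(885 · 8.659e-05) = 7.25 m/s.
Reynolds number Re = ρVD/μ = 885 · 7.25 · 0.0105 / 0.146 = 461.4.
Re < 2300 → laminar flow, so f = 64/Re = 64/461.4 = 0.1387 (the turbulent correlation is not needed).
Darcy-Weisbach: ΔP = f(L/D)(ρV²/2) = 0.1387·(8.36/0.0105)·(885·7.25²/2) = 0.1387·796.2·2.326e+04 = 2.568e+06 Pa.
ΔP = 2.568e+06 Pa = 2570 kPa.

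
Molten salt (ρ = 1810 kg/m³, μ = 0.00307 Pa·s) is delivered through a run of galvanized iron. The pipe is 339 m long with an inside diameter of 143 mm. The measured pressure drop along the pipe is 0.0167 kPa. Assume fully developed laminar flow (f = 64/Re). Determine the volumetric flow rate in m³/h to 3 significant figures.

For laminar flow, f = 64/Re with Re = ρVD/μ, so Darcy-Weisbach reduces to ΔP = 32μLV/D². Solving for V: V = ΔP·D²/(32μL) = 16.7·(0.143)²/(32·0.00307·339) = 0.01025 m/s.
Check: Re = ρVD/μ = 1810·0.01025·0.143/0.00307 = 864.5 < 2300, so the laminar assumption holds.
Q = V·A = 0.01025·(π/4·0.143²) = 0.0001647 m³/s = 0.593 m³/h.

Q ≈ 0.593 m³/h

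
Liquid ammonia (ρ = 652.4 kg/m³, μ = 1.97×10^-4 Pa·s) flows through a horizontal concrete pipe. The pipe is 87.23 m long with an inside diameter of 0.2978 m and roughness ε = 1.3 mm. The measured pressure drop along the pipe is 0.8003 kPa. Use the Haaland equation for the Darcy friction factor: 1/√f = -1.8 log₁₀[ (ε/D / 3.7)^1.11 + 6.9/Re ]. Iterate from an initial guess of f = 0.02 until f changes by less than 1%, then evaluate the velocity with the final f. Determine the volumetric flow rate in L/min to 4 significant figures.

Q ≈ 2231 L/min

Rearranging Darcy-Weisbach: V = √(2·ΔP·D/(f·L·ρ)). With ε/D = 0.0013/0.2978 = 0.00437, iterate starting from f = 0.02:
  f = 0.02 → V = √(2·800.3·0.2978/(0.02·87.23·652.4)) = 0.6471 m/s; Re = ρVD/μ = 6.382e+05; f → 0.02936
  f = 0.02936 → V = 0.5341 m/s; Re = 5.267e+05; f → 0.0294
Converged (Δf/f < 1%). With the final f = 0.0294: V = √(2·800.3·0.2978/(0.0294·87.23·652.4)) = 0.5338 m/s.
Q = V·A = 0.5338·(π/4·0.2978²) = 0.03718 m³/s = 2231 L/min.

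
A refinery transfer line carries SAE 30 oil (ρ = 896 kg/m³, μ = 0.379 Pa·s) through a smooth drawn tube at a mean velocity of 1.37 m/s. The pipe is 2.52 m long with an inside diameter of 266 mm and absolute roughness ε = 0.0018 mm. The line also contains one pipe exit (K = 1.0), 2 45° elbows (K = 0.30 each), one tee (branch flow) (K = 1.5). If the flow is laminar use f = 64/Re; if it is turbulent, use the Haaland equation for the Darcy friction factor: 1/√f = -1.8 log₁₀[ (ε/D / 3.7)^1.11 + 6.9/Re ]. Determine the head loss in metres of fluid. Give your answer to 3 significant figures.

Reynolds number Re = ρVD/μ = 896 · 1.37 · 0.266 / 0.379 = 861.5.
Re < 2300 → laminar flow, so f = 64/Re = 64/861.5 = 0.07429 (the turbulent correlation is not needed).
Total minor-loss coefficient ΣK = 1·1 + 2·0.3 + 1·1.5 = 3.1.
ΔP = [f·L/D + ΣK]·(ρV²/2) = [0.07429·2.52/0.266 + 3.1]·(896·1.37²/2) = [0.7038 + 3.1]·840.9 = 3198 Pa.
Head loss h_f = ΔP/(ρg) = 3198/(896·9.81) = 0.364 m.

h_f ≈ 0.364 m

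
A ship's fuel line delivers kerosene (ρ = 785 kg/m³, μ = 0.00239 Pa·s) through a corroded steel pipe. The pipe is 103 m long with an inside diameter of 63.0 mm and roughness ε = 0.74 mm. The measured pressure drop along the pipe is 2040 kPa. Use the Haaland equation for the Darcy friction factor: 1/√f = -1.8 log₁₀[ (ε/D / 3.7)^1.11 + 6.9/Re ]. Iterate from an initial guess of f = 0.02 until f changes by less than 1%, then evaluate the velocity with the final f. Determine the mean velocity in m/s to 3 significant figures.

V ≈ 8.87 m/s

Rearranging Darcy-Weisbach: V = √(2·ΔP·D/(f·L·ρ)). With ε/D = 0.00074/0.063 = 0.0117, iterate starting from f = 0.02:
  f = 0.02 → V = √(2·2.04e+06·0.063/(0.02·103·785)) = 12.61 m/s; Re = ρVD/μ = 2.609e+05; f → 0.04033
  f = 0.04033 → V = 8.878 m/s; Re = 1.837e+05; f → 0.04041
Converged (Δf/f < 1%). With the final f = 0.04041: V = √(2·2.04e+06·0.063/(0.04041·103·785)) = 8.869 m/s.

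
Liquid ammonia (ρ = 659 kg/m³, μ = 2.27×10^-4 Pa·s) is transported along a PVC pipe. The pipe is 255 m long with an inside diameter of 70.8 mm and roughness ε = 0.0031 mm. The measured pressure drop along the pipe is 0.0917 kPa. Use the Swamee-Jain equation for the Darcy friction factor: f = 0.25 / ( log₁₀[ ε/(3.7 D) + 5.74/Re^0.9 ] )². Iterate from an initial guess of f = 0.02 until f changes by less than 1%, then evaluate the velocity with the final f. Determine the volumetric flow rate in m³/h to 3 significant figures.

Q ≈ 0.710 m³/h

Rearranging Darcy-Weisbach: V = √(2·ΔP·D/(f·L·ρ)). With ε/D = 3.1e-06/0.0708 = 4.38e-05, iterate starting from f = 0.02:
  f = 0.02 → V = √(2·91.7·0.0708/(0.02·255·659)) = 0.06216 m/s; Re = ρVD/μ = 1.278e+04; f → 0.02907
  f = 0.02907 → V = 0.05155 m/s; Re = 1.06e+04; f → 0.03056
  f = 0.03056 → V = 0.05028 m/s; Re = 1.033e+04; f → 0.03077
Converged (Δf/f < 1%). With the final f = 0.03077: V = √(2·91.7·0.0708/(0.03077·255·659)) = 0.05011 m/s.
Q = V·A = 0.05011·(π/4·0.0708²) = 0.0001973 m³/s = 0.710 m³/h.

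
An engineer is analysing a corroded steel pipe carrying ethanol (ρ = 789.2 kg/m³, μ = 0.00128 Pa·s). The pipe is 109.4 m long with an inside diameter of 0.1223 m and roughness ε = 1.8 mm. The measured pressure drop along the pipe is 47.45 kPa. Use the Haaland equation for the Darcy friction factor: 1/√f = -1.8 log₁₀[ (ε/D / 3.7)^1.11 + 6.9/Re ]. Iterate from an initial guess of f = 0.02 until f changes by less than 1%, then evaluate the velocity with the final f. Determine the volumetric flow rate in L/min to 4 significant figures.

Rearranging Darcy-Weisbach: V = √(2·ΔP·D/(f·L·ρ)). With ε/D = 0.0018/0.1223 = 0.0147, iterate starting from f = 0.02:
  f = 0.02 → V = √(2·4.745e+04·0.1223/(0.02·109.4·789.2)) = 2.593 m/s; Re = ρVD/μ = 1.955e+05; f → 0.04371
  f = 0.04371 → V = 1.754 m/s; Re = 1.322e+05; f → 0.04382
Converged (Δf/f < 1%). With the final f = 0.04382: V = √(2·4.745e+04·0.1223/(0.04382·109.4·789.2)) = 1.752 m/s.
Q = V·A = 1.752·(π/4·0.1223²) = 0.02058 m³/s = 1235 L/min.

Q ≈ 1235 L/min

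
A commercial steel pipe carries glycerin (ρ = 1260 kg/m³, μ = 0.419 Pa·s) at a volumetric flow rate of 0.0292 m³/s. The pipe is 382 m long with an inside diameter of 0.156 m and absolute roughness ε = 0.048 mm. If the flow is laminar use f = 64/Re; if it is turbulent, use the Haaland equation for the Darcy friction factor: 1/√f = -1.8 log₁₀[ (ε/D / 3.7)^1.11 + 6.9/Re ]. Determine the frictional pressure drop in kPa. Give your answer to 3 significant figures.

ΔP ≈ 322 kPa

Cross-sectional area A = πD²/4 = π(0.156)²/4 = 0.01911 m²; mean velocity V = Q/A = 0.0292/0.01911 = 1.528 m/s.
Reynolds number Re = ρVD/μ = 1260 · 1.528 · 0.156 / 0.419 = 716.7.
Re < 2300 → laminar flow, so f = 64/Re = 64/716.7 = 0.0893 (the turbulent correlation is not needed).
Darcy-Weisbach: ΔP = f(L/D)(ρV²/2) = 0.0893·(382/0.156)·(1260·1.528²/2) = 0.0893·2449·1470 = 3.215e+05 Pa.
ΔP = 3.215e+05 Pa = 322 kPa.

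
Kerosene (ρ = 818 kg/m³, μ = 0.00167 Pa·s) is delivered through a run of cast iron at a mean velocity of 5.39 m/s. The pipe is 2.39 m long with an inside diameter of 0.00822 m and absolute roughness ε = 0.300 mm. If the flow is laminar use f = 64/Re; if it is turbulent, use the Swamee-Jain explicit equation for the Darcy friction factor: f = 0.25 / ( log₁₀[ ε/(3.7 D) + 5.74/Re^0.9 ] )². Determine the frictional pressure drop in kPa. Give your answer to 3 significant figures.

ΔP ≈ 221 kPa

Reynolds number Re = ρVD/μ = 818 · 5.39 · 0.00822 / 0.00167 = 2.17e+04.
Re > 4000 → turbulent. Relative roughness ε/D = 0.0003/0.00822 = 0.0365. Swamee-Jain: f = 0.25/(log₁₀[0.0365/3.7 + 5.74/2.17e+04^0.9])² = 0.25/(log₁₀[0.00986 + 0.000718])² = 0.25/(-1.975)² = 0.06406.
Darcy-Weisbach: ΔP = f(L/D)(ρV²/2) = 0.06406·(2.39/0.00822)·(818·5.39²/2) = 0.06406·290.8·1.188e+04 = 2.213e+05 Pa.
ΔP = 2.213e+05 Pa = 221 kPa.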